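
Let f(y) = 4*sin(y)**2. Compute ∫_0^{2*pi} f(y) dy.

Use the identity sin^2(y) = (1 - cos(2*y))/2.
An antiderivative is F(y) = 2*y - sin(2*y).
Then F(2*pi) - F(0) = (4*pi) - (0) = 4*pi.

4*pi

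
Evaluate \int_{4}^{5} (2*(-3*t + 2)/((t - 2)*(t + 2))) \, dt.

-4*log(7) + 2*log(3) + 6*log(2)

Factor the denominator: t**2 - 4 = (t + 2)(t - 2).
Partial fractions: 2*(-3*t + 2)/((t - 2)*(t + 2)) = -4/(t + 2) - 2/(t - 2).
An antiderivative is F(t) = -2*log(t - 2) - 4*log(t + 2).
Then F(5) - F(4) = (-4*log(7) - 2*log(3)) - (-4*log(3) - 6*log(2)) = -4*log(7) + 2*log(3) + 6*log(2).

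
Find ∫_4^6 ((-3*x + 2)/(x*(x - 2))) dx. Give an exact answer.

-log(6)

Factor the denominator: x**2 - 2*x = x(x - 2).
Partial fractions: (-3*x + 2)/(x*(x - 2)) = -1/x - 2/(x - 2).
An antiderivative is F(x) = -log(x) - 2*log(x - 2).
Then F(6) - F(4) = (-log(96)) - (-log(16)) = -log(6).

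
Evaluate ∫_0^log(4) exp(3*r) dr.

Let u = exp(r), so du = exp(r) dr. When r = 0, u = 1; when r = log(4), u = 4.
The integral becomes ∫ u**2 du from 1 to 4, with antiderivative u**3/3.
Back in r: F(r) = exp(3*r)/3.
Then F(log(4)) - F(0) = (64/3) - (1/3) = 21.

21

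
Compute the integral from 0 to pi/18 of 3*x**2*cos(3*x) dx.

-1/9 + pi**2/648 + sqrt(3)*pi/54

Integrate by parts twice (u = x^2, dv = 3*cos(3*x) dx).
An antiderivative is F(x) = x**2*sin(3*x) + 2*x*cos(3*x)/3 - 2*sin(3*x)/9.
Then F(pi/18) - F(0) = (-1/9 + pi**2/648 + sqrt(3)*pi/54) - (0) = -1/9 + pi**2/648 + sqrt(3)*pi/54.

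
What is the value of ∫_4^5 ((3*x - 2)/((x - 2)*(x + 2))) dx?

Factor the denominator: x**2 - 4 = (x + 2)(x - 2).
Partial fractions: (3*x - 2)/((x - 2)*(x + 2)) = 2/(x + 2) + 1/(x - 2).
An antiderivative is F(x) = log(x - 2) + 2*log(x + 2).
Then F(5) - F(4) = (log(3) + 2*log(7)) - (log(72)) = log(49/24).

log(49/24)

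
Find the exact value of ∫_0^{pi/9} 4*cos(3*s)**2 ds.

Use the identity cos^2(3*s) = (1 + cos(6*s))/2.
An antiderivative is F(s) = 2*s + sin(6*s)/3.
Then F(pi/9) - F(0) = (sqrt(3)/6 + 2*pi/9) - (0) = sqrt(3)/6 + 2*pi/9.

sqrt(3)/6 + 2*pi/9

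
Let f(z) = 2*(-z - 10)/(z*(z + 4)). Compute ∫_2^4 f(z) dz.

Factor the denominator: z**2 + 4*z = (z + 4)z.
Partial fractions: 2*(-z - 10)/(z*(z + 4)) = 3/(z + 4) - 5/z.
An antiderivative is F(z) = -5*log(z) + 3*log(z + 4).
Then F(4) - F(2) = (-log(2)) - (log(27/4)) = log(2/27).

log(2/27)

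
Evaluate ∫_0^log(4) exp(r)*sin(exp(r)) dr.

cos(1) - cos(4)

Let u = exp(r), so du = exp(r) dr. When r = 0, u = 1; when r = log(4), u = 4.
The integral becomes ∫ sin(u) du from 1 to 4, with antiderivative -cos(u).
Back in r: F(r) = -cos(exp(r)).
Then F(log(4)) - F(0) = (-cos(4)) - (-cos(1)) = cos(1) - cos(4).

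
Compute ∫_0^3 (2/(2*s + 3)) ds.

log(3)

Let u = 2*s + 3, so du = 2 ds. When s = 0, u = 3; when s = 3, u = 9.
The integral becomes ∫ 1/u du from 3 to 9, with antiderivative log(u).
Back in s: F(s) = log(2*s + 3).
Then F(3) - F(0) = (log(9)) - (log(3)) = log(3).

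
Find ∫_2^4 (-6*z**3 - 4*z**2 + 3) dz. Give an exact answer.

By the power rule, an antiderivative is F(z) = -3*z**4/2 - 4*z**3/3 + 3*z.
Then F(4) - F(2) = (-1372/3) - (-86/3) = -1286/3.

-1286/3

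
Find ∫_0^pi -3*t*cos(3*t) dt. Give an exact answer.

Integrate by parts once (u = t, dv = -3*cos(3*t) dt).
An antiderivative is F(t) = -t*sin(3*t) - cos(3*t)/3.
Then F(pi) - F(0) = (1/3) - (-1/3) = 2/3.

2/3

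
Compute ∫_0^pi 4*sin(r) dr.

An antiderivative is F(r) = -4*cos(r).
Then F(pi) - F(0) = (4) - (-4) = 8.

8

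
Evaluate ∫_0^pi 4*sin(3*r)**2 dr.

2*pi

Use the identity sin^2(3*r) = (1 - cos(6*r))/2.
An antiderivative is F(r) = 2*r - sin(6*r)/3.
Then F(pi) - F(0) = (2*pi) - (0) = 2*pi.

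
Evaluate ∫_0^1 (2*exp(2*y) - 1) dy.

An antiderivative is F(y) = exp(2*y) - y.
Then F(1) - F(0) = (-1 + exp(2)) - (1) = -2 + exp(2).

-2 + exp(2)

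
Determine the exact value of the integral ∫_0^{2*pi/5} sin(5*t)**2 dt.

Use the identity sin^2(5*t) = (1 - cos(10*t))/2.
An antiderivative is F(t) = t/2 - sin(10*t)/20.
Then F(2*pi/5) - F(0) = (pi/5) - (0) = pi/5.

pi/5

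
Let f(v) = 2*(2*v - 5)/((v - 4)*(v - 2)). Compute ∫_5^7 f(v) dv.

log(45)

Factor the denominator: v**2 - 6*v + 8 = (v - 2)(v - 4).
Partial fractions: 2*(2*v - 5)/((v - 4)*(v - 2)) = 1/(v - 2) + 3/(v - 4).
An antiderivative is F(v) = 3*log(v - 4) + log(v - 2).
Then F(7) - F(5) = (log(5) + 3*log(3)) - (log(3)) = log(45).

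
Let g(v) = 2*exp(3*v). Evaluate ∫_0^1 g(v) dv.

-2/3 + 2*exp(3)/3

An antiderivative is F(v) = 2*exp(3*v)/3.
Then F(1) - F(0) = (2*exp(3)/3) - (2/3) = -2/3 + 2*exp(3)/3.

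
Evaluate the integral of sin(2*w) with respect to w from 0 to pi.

An antiderivative is F(w) = -cos(2*w)/2.
Then F(pi) - F(0) = (-1/2) - (-1/2) = 0.

0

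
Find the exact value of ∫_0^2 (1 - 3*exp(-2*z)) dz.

(3 + exp(4))*exp(-4)/2

An antiderivative is F(z) = z + 3*exp(-2*z)/2.
Then F(2) - F(0) = (3*exp(-4)/2 + 2) - (3/2) = (3 + exp(4))*exp(-4)/2.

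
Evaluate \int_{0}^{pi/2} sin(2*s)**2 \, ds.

pi/4

Use the identity sin^2(2*s) = (1 - cos(4*s))/2.
An antiderivative is F(s) = s/2 - sin(4*s)/8.
Then F(pi/2) - F(0) = (pi/4) - (0) = pi/4.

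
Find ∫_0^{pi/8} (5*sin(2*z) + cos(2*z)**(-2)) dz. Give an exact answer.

3 - 5*sqrt(2)/4

An antiderivative is F(z) = -5*cos(2*z)/2 + tan(2*z)/2.
Then F(pi/8) - F(0) = (1/2 - 5*sqrt(2)/4) - (-5/2) = 3 - 5*sqrt(2)/4.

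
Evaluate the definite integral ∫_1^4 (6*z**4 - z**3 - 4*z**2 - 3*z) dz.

21147/20

By the power rule, an antiderivative is F(z) = 6*z**5/5 - z**4/4 - 4*z**3/3 - 3*z**2/2.
Then F(4) - F(1) = (15832/15) - (-113/60) = 21147/20.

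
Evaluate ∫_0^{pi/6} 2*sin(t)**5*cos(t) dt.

Let u = sin(t), so du = cos(t) dt. When t = 0, u = 0; when t = pi/6, u = 1/2.
The integral becomes 2·∫ u**5 du from 0 to 1/2, with antiderivative u**6/3.
Back in t: F(t) = sin(t)**6/3.
Then F(pi/6) - F(0) = (1/192) - (0) = 1/192.

1/192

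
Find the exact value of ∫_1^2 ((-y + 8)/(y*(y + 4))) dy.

-3*log(3) - log(2) + 3*log(5)

Factor the denominator: y**2 + 4*y = (y + 4)y.
Partial fractions: (-y + 8)/(y*(y + 4)) = -3/(y + 4) + 2/y.
An antiderivative is F(y) = 2*log(y) - 3*log(y + 4).
Then F(2) - F(1) = (-log(54)) - (-3*log(5)) = -3*log(3) - log(2) + 3*log(5).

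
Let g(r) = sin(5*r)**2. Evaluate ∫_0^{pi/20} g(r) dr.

-1/20 + pi/40

Use the identity sin^2(5*r) = (1 - cos(10*r))/2.
An antiderivative is F(r) = r/2 - sin(10*r)/20.
Then F(pi/20) - F(0) = (-1/20 + pi/40) - (0) = -1/20 + pi/40.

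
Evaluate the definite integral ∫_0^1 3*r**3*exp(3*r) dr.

2/9 + 4*exp(3)/9

Integrate by parts 3 times (u = r^3, dv = 3*exp(3*r) dr).
An antiderivative is F(r) = (9*r**3 - 9*r**2 + 6*r - 2)*exp(3*r)/9.
Then F(1) - F(0) = (4*exp(3)/9) - (-2/9) = 2/9 + 4*exp(3)/9.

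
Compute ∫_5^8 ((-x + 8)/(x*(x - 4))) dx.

log(25/16)

Factor the denominator: x**2 - 4*x = x(x - 4).
Partial fractions: (-x + 8)/(x*(x - 4)) = -2/x + 1/(x - 4).
An antiderivative is F(x) = -2*log(x) + log(x - 4).
Then F(8) - F(5) = (-log(16)) - (-log(25)) = log(25/16).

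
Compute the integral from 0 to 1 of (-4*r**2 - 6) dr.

-22/3

By the power rule, an antiderivative is F(r) = -4*r**3/3 - 6*r.
Then F(1) - F(0) = (-22/3) - (0) = -22/3.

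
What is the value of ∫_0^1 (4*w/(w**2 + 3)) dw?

Let u = w**2 + 3, so du = 2*w dw. When w = 0, u = 3; when w = 1, u = 4.
The integral becomes 2·∫ 1/u du from 3 to 4, with antiderivative 2*log(u).
Back in w: F(w) = 2*log(w**2 + 3).
Then F(1) - F(0) = (log(16)) - (log(9)) = log(16/9).

log(16/9)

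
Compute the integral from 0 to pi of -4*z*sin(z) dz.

Integrate by parts once (u = z, dv = -4*sin(z) dz).
An antiderivative is F(z) = 4*z*cos(z) - 4*sin(z).
Then F(pi) - F(0) = (-4*pi) - (0) = -4*pi.

-4*pi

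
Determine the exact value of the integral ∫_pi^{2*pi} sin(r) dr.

An antiderivative is F(r) = -cos(r).
Then F(2*pi) - F(pi) = (-1) - (1) = -2.

-2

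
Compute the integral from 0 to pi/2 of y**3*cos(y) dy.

-3*pi + pi**3/8 + 6

Integrate by parts 3 times (u = y^3, dv = cos(y) dy).
An antiderivative is F(y) = y**3*sin(y) + 3*y**2*cos(y) - 6*y*sin(y) - 6*cos(y).
Then F(pi/2) - F(0) = (pi*(-24 + pi**2)/8) - (-6) = -3*pi + pi**3/8 + 6.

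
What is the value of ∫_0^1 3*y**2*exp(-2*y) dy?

3/4 - 15*exp(-2)/4

Integrate by parts twice (u = y^2, dv = 3*exp(-2*y) dy).
An antiderivative is F(y) = (-6*y**2 - 6*y - 3)*exp(-2*y)/4.
Then F(1) - F(0) = (-15*exp(-2)/4) - (-3/4) = 3/4 - 15*exp(-2)/4.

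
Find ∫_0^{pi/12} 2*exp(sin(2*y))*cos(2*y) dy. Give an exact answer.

Let u = sin(2*y), so du = 2*cos(2*y) dy. When y = 0, u = 0; when y = pi/12, u = 1/2.
The integral becomes ∫ exp(u) du from 0 to 1/2, with antiderivative exp(u).
Back in y: F(y) = exp(sin(2*y)).
Then F(pi/12) - F(0) = (exp(1/2)) - (1) = -1 + exp(1/2).

-1 + exp(1/2)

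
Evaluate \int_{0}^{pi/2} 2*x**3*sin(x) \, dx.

Integrate by parts 3 times (u = x^3, dv = 2*sin(x) dx).
An antiderivative is F(x) = -2*x**3*cos(x) + 6*x**2*sin(x) + 12*x*cos(x) - 12*sin(x).
Then F(pi/2) - F(0) = (-12 + 3*pi**2/2) - (0) = -12 + 3*pi**2/2.

-12 + 3*pi**2/2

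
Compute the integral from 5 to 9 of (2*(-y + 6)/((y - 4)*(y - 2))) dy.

Factor the denominator: y**2 - 6*y + 8 = (y - 2)(y - 4).
Partial fractions: 2*(-y + 6)/((y - 4)*(y - 2)) = -4/(y - 2) + 2/(y - 4).
An antiderivative is F(y) = 2*log(y - 4) - 4*log(y - 2).
Then F(9) - F(5) = (-4*log(7) + 2*log(5)) - (-log(81)) = -4*log(7) + 2*log(5) + 4*log(3).

-4*log(7) + 2*log(5) + 4*log(3)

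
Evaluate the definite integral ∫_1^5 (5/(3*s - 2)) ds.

An antiderivative is F(s) = 5*log(3*s - 2)/3.
Then F(5) - F(1) = (5*log(13)/3) - (0) = 5*log(13)/3.

5*log(13)/3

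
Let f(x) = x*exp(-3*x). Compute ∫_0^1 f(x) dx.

(-4 + exp(3))*exp(-3)/9

Integrate by parts once (u = x, dv = exp(-3*x) dx).
An antiderivative is F(x) = (-3*x - 1)*exp(-3*x)/9.
Then F(1) - F(0) = (-4*exp(-3)/9) - (-1/9) = (-4 + exp(3))*exp(-3)/9.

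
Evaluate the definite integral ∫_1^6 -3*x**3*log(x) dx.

-972*log(3) - 972*log(2) + 3885/16

Integrate by parts once (u = ln x, dv = -3*x**3 dx).
An antiderivative is F(x) = -3*x**4*(4*log(x) - 1)/16.
Then F(6) - F(1) = (-972*log(3) - 972*log(2) + 243) - (3/16) = -972*log(3) - 972*log(2) + 3885/16.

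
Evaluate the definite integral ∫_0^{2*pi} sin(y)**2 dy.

pi

Use the identity sin^2(y) = (1 - cos(2*y))/2.
An antiderivative is F(y) = y/2 - sin(2*y)/4.
Then F(2*pi) - F(0) = (pi) - (0) = pi.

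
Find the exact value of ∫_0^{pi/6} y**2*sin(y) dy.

-2 - sqrt(3)*pi**2/72 + pi/6 + sqrt(3)

Integrate by parts twice (u = y^2, dv = sin(y) dy).
An antiderivative is F(y) = -y**2*cos(y) + 2*y*sin(y) + 2*cos(y).
Then F(pi/6) - F(0) = (-sqrt(3)*pi**2/72 + pi/6 + sqrt(3)) - (2) = -2 - sqrt(3)*pi**2/72 + pi/6 + sqrt(3).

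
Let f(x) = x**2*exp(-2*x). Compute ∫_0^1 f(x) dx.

(-5 + exp(2))*exp(-2)/4

Integrate by parts twice (u = x^2, dv = exp(-2*x) dx).
An antiderivative is F(x) = (-2*x**2 - 2*x - 1)*exp(-2*x)/4.
Then F(1) - F(0) = (-5*exp(-2)/4) - (-1/4) = (-5 + exp(2))*exp(-2)/4.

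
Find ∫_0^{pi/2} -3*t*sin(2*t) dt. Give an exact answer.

-3*pi/4

Integrate by parts once (u = t, dv = -3*sin(2*t) dt).
An antiderivative is F(t) = 3*t*cos(2*t)/2 - 3*sin(2*t)/4.
Then F(pi/2) - F(0) = (-3*pi/4) - (0) = -3*pi/4.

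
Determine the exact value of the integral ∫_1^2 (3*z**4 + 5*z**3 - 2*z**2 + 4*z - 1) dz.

By the power rule, an antiderivative is F(z) = 3*z**5/5 + 5*z**4/4 - 2*z**3/3 + 2*z**2 - z.
Then F(2) - F(1) = (598/15) - (131/60) = 2261/60.

2261/60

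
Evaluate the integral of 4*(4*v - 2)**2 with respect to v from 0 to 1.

Let u = 4*v - 2, so du = 4 dv. When v = 0, u = -2; when v = 1, u = 2.
The integral becomes ∫ u**2 du from -2 to 2, with antiderivative u**3/3.
Back in v: F(v) = (4*v - 2)**3/3.
Then F(1) - F(0) = (8/3) - (-8/3) = 16/3.

16/3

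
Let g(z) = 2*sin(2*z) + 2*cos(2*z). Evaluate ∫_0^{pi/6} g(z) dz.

An antiderivative is F(z) = sin(2*z) - cos(2*z).
Then F(pi/6) - F(0) = (-1/2 + sqrt(3)/2) - (-1) = 1/2 + sqrt(3)/2.

1/2 + sqrt(3)/2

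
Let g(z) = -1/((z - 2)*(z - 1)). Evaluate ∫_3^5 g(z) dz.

log(2/3)

Factor the denominator: z**2 - 3*z + 2 = (z - 1)(z - 2).
Partial fractions: -1/((z - 2)*(z - 1)) = 1/(z - 1) - 1/(z - 2).
An antiderivative is F(z) = -log(z - 2) + log(z - 1).
Then F(5) - F(3) = (log(4/3)) - (log(2)) = log(2/3).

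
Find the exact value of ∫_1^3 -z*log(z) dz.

Integrate by parts once (u = ln z, dv = -z dz).
An antiderivative is F(z) = -z**2*(2*log(z) - 1)/4.
Then F(3) - F(1) = (9/4 - 9*log(3)/2) - (1/4) = 2 - 9*log(3)/2.

2 - 9*log(3)/2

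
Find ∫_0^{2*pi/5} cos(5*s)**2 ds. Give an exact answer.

Use the identity cos^2(5*s) = (1 + cos(10*s))/2.
An antiderivative is F(s) = s/2 + sin(10*s)/20.
Then F(2*pi/5) - F(0) = (pi/5) - (0) = pi/5.

pi/5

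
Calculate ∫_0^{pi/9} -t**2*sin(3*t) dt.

Integrate by parts twice (u = t^2, dv = -sin(3*t) dt).
An antiderivative is F(t) = t**2*cos(3*t)/3 - 2*t*sin(3*t)/9 - 2*cos(3*t)/27.
Then F(pi/9) - F(0) = (-sqrt(3)*pi/81 - 1/27 + pi**2/486) - (-2/27) = -sqrt(3)*pi/81 + pi**2/486 + 1/27.

-sqrt(3)*pi/81 + pi**2/486 + 1/27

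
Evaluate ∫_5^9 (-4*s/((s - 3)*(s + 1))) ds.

Factor the denominator: s**2 - 2*s - 3 = (s + 1)(s - 3).
Partial fractions: -4*s/((s - 3)*(s + 1)) = -1/(s + 1) - 3/(s - 3).
An antiderivative is F(s) = -3*log(s - 3) - log(s + 1).
Then F(9) - F(5) = (-3*log(3) - 4*log(2) - log(5)) - (-log(48)) = -log(45).

-log(45)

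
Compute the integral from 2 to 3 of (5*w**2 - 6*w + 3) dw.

59/3

By the power rule, an antiderivative is F(w) = 5*w**3/3 - 3*w**2 + 3*w.
Then F(3) - F(2) = (27) - (22/3) = 59/3.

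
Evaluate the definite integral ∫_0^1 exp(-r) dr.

1 - exp(-1)

An antiderivative is F(r) = -exp(-r).
Then F(1) - F(0) = (-exp(-1)) - (-1) = 1 - exp(-1).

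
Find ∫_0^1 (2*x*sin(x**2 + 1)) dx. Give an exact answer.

Let u = x**2 + 1, so du = 2*x dx. When x = 0, u = 1; when x = 1, u = 2.
The integral becomes ∫ sin(u) du from 1 to 2, with antiderivative -cos(u).
Back in x: F(x) = -cos(x**2 + 1).
Then F(1) - F(0) = (-cos(2)) - (-cos(1)) = -cos(2) + cos(1).

-cos(2) + cos(1)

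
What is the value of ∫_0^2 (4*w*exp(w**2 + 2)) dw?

-2*(1 - exp(4))*exp(2)

Let u = w**2 + 2, so du = 2*w dw. When w = 0, u = 2; when w = 2, u = 6.
The integral becomes 2·∫ exp(u) du from 2 to 6, with antiderivative 2*exp(u).
Back in w: F(w) = 2*exp(w**2 + 2).
Then F(2) - F(0) = (2*exp(6)) - (2*exp(2)) = -2*(1 - exp(4))*exp(2).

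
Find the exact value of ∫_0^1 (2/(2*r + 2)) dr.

log(2)

Let u = 2*r + 2, so du = 2 dr. When r = 0, u = 2; when r = 1, u = 4.
The integral becomes ∫ 1/u du from 2 to 4, with antiderivative log(u).
Back in r: F(r) = log(2*r + 2).
Then F(1) - F(0) = (log(4)) - (log(2)) = log(2).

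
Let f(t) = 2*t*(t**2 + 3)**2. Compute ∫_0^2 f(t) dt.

Let u = t**2 + 3, so du = 2*t dt. When t = 0, u = 3; when t = 2, u = 7.
The integral becomes ∫ u**2 du from 3 to 7, with antiderivative u**3/3.
Back in t: F(t) = (t**2 + 3)**3/3.
Then F(2) - F(0) = (343/3) - (9) = 316/3.

316/3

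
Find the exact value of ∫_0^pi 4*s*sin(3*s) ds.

Integrate by parts once (u = s, dv = 4*sin(3*s) ds).
An antiderivative is F(s) = -4*s*cos(3*s)/3 + 4*sin(3*s)/9.
Then F(pi) - F(0) = (4*pi/3) - (0) = 4*pi/3.

4*pi/3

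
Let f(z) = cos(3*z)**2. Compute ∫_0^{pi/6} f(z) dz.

Use the identity cos^2(3*z) = (1 + cos(6*z))/2.
An antiderivative is F(z) = z/2 + sin(6*z)/12.
Then F(pi/6) - F(0) = (pi/12) - (0) = pi/12.

pi/12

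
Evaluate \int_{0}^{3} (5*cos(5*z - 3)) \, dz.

sin(12) + sin(3)

Let u = 5*z - 3, so du = 5 dz. When z = 0, u = -3; when z = 3, u = 12.
The integral becomes ∫ cos(u) du from -3 to 12, with antiderivative sin(u).
Back in z: F(z) = sin(5*z - 3).
Then F(3) - F(0) = (sin(12)) - (-sin(3)) = sin(12) + sin(3).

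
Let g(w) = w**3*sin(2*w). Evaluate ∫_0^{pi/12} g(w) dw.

-3/16 - sqrt(3)*pi**3/6912 + pi**2/384 + sqrt(3)*pi/32

Integrate by parts 3 times (u = w^3, dv = sin(2*w) dw).
An antiderivative is F(w) = -w**3*cos(2*w)/2 + 3*w**2*sin(2*w)/4 + 3*w*cos(2*w)/4 - 3*sin(2*w)/8.
Then F(pi/12) - F(0) = (-3/16 - sqrt(3)*pi**3/6912 + pi**2/384 + sqrt(3)*pi/32) - (0) = -3/16 - sqrt(3)*pi**3/6912 + pi**2/384 + sqrt(3)*pi/32.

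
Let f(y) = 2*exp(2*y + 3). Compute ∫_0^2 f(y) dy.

Let u = 2*y + 3, so du = 2 dy. When y = 0, u = 3; when y = 2, u = 7.
The integral becomes ∫ exp(u) du from 3 to 7, with antiderivative exp(u).
Back in y: F(y) = exp(2*y + 3).
Then F(2) - F(0) = (exp(7)) - (exp(3)) = -exp(3) + exp(7).

-exp(3) + exp(7)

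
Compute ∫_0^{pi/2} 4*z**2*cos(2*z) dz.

Integrate by parts twice (u = z^2, dv = 4*cos(2*z) dz).
An antiderivative is F(z) = 2*z**2*sin(2*z) + 2*z*cos(2*z) - sin(2*z).
Then F(pi/2) - F(0) = (-pi) - (0) = -pi.

-pi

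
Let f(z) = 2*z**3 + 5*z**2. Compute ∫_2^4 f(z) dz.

640/3

By the power rule, an antiderivative is F(z) = z**4/2 + 5*z**3/3.
Then F(4) - F(2) = (704/3) - (64/3) = 640/3.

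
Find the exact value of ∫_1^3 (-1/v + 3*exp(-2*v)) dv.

An antiderivative is F(v) = -log(v) - 3*exp(-2*v)/2.
Then F(3) - F(1) = (-log(3) - 3*exp(-6)/2) - (-3*exp(-2)/2) = -log(3) - 3*exp(-6)/2 + 3*exp(-2)/2.

-log(3) - 3*exp(-6)/2 + 3*exp(-2)/2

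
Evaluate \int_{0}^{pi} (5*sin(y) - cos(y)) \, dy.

10

An antiderivative is F(y) = -sin(y) - 5*cos(y).
Then F(pi) - F(0) = (5) - (-5) = 10.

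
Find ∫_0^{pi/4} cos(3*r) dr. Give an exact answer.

sqrt(2)/6

An antiderivative is F(r) = sin(3*r)/3.
Then F(pi/4) - F(0) = (sqrt(2)/6) - (0) = sqrt(2)/6.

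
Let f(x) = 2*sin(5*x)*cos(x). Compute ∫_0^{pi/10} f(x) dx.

7/16 - sqrt(5)/48

Use the identity sin(5*x)cos(x) = [sin(6*x) + sin(4*x)]/2.
An antiderivative is F(x) = -cos(4*x)/4 - cos(6*x)/6.
Then F(pi/10) - F(0) = (1/48 - sqrt(5)/48) - (-5/12) = 7/16 - sqrt(5)/48.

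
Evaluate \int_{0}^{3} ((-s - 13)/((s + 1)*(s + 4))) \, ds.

Factor the denominator: s**2 + 5*s + 4 = (s + 4)(s + 1).
Partial fractions: (-s - 13)/((s + 1)*(s + 4)) = 3/(s + 4) - 4/(s + 1).
An antiderivative is F(s) = -4*log(s + 1) + 3*log(s + 4).
Then F(3) - F(0) = (-8*log(2) + 3*log(7)) - (log(64)) = -14*log(2) + 3*log(7).

-14*log(2) + 3*log(7)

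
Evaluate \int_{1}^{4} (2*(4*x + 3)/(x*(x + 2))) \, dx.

Factor the denominator: x**2 + 2*x = (x + 2)x.
Partial fractions: 2*(4*x + 3)/(x*(x + 2)) = 5/(x + 2) + 3/x.
An antiderivative is F(x) = 3*log(x) + 5*log(x + 2).
Then F(4) - F(1) = (5*log(3) + 11*log(2)) - (5*log(3)) = 11*log(2).

11*log(2)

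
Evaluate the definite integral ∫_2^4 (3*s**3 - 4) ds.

172

By the power rule, an antiderivative is F(s) = 3*s**4/4 - 4*s.
Then F(4) - F(2) = (176) - (4) = 172.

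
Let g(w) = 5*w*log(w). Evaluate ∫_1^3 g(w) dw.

-10 + 45*log(3)/2

Integrate by parts once (u = ln w, dv = 5*w dw).
An antiderivative is F(w) = 5*w**2*(2*log(w) - 1)/4.
Then F(3) - F(1) = (-45/4 + 45*log(3)/2) - (-5/4) = -10 + 45*log(3)/2.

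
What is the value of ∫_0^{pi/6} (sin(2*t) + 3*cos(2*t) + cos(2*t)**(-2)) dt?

1/4 + 5*sqrt(3)/4

An antiderivative is F(t) = 3*sin(2*t)/2 - cos(2*t)/2 + tan(2*t)/2.
Then F(pi/6) - F(0) = (-1/4 + 5*sqrt(3)/4) - (-1/2) = 1/4 + 5*sqrt(3)/4.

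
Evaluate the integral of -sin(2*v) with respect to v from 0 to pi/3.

An antiderivative is F(v) = cos(2*v)/2.
Then F(pi/3) - F(0) = (-1/4) - (1/2) = -3/4.

-3/4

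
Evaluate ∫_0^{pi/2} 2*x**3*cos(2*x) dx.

Integrate by parts 3 times (u = x^3, dv = 2*cos(2*x) dx).
An antiderivative is F(x) = x**3*sin(2*x) + 3*x**2*cos(2*x)/2 - 3*x*sin(2*x)/2 - 3*cos(2*x)/4.
Then F(pi/2) - F(0) = (3/4 - 3*pi**2/8) - (-3/4) = 3/2 - 3*pi**2/8.

3/2 - 3*pi**2/8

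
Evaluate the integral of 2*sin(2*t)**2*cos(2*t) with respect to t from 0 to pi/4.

1/3

Let u = sin(2*t), so du = 2*cos(2*t) dt. When t = 0, u = 0; when t = pi/4, u = 1.
The integral becomes ∫ u**2 du from 0 to 1, with antiderivative u**3/3.
Back in t: F(t) = sin(2*t)**3/3.
Then F(pi/4) - F(0) = (1/3) - (0) = 1/3.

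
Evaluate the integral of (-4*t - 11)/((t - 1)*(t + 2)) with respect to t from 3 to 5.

Factor the denominator: t**2 + t - 2 = (t + 2)(t - 1).
Partial fractions: (-4*t - 11)/((t - 1)*(t + 2)) = 1/(t + 2) - 5/(t - 1).
An antiderivative is F(t) = -5*log(t - 1) + log(t + 2).
Then F(5) - F(3) = (-10*log(2) + log(7)) - (log(5/32)) = -5*log(2) - log(5) + log(7).

-5*log(2) - log(5) + log(7)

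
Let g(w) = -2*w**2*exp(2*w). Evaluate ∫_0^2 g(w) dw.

Integrate by parts twice (u = w^2, dv = -2*exp(2*w) dw).
An antiderivative is F(w) = (-2*w**2 + 2*w - 1)*exp(2*w)/2.
Then F(2) - F(0) = (-5*exp(4)/2) - (-1/2) = 1/2 - 5*exp(4)/2.

1/2 - 5*exp(4)/2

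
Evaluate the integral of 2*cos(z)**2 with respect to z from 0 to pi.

Use the identity cos^2(z) = (1 + cos(2*z))/2.
An antiderivative is F(z) = z + sin(2*z)/2.
Then F(pi) - F(0) = (pi) - (0) = pi.

pi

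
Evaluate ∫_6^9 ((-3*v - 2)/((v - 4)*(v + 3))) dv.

log(3/25)

Factor the denominator: v**2 - v - 12 = (v + 3)(v - 4).
Partial fractions: (-3*v - 2)/((v - 4)*(v + 3)) = -1/(v + 3) - 2/(v - 4).
An antiderivative is F(v) = -2*log(v - 4) - log(v + 3).
Then F(9) - F(6) = (-2*log(5) - 2*log(2) - log(3)) - (-log(36)) = log(3/25).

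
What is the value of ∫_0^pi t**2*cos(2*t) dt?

Integrate by parts twice (u = t^2, dv = cos(2*t) dt).
An antiderivative is F(t) = t**2*sin(2*t)/2 + t*cos(2*t)/2 - sin(2*t)/4.
Then F(pi) - F(0) = (pi/2) - (0) = pi/2.

pi/2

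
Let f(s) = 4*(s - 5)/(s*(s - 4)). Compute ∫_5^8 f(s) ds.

-5*log(5) + 13*log(2)

Factor the denominator: s**2 - 4*s = s(s - 4).
Partial fractions: 4*(s - 5)/(s*(s - 4)) = 5/s - 1/(s - 4).
An antiderivative is F(s) = 5*log(s) - log(s - 4).
Then F(8) - F(5) = (13*log(2)) - (5*log(5)) = -5*log(5) + 13*log(2).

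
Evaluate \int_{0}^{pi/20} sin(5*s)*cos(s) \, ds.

-sqrt(5)/32 - sqrt(10 - 2*sqrt(5))/48 + 17/96

Use the identity sin(5*s)cos(s) = [sin(6*s) + sin(4*s)]/2.
An antiderivative is F(s) = -cos(4*s)/8 - cos(6*s)/12.
Then F(pi/20) - F(0) = (-sqrt(5)/32 - sqrt(10 - 2*sqrt(5))/48 - 1/32) - (-5/24) = -sqrt(5)/32 - sqrt(10 - 2*sqrt(5))/48 + 17/96.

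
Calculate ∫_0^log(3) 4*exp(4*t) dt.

Let u = exp(t), so du = exp(t) dt. When t = 0, u = 1; when t = log(3), u = 3.
The integral becomes 4·∫ u**3 du from 1 to 3, with antiderivative u**4.
Back in t: F(t) = exp(4*t).
Then F(log(3)) - F(0) = (81) - (1) = 80.

80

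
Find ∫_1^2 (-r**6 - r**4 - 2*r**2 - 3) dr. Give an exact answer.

-3361/105

By the power rule, an antiderivative is F(r) = -r**7/7 - r**5/5 - 2*r**3/3 - 3*r.
Then F(2) - F(1) = (-3782/105) - (-421/105) = -3361/105.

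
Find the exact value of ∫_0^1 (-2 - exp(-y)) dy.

-3 + exp(-1)

An antiderivative is F(y) = -2*y + exp(-y).
Then F(1) - F(0) = (-2 + exp(-1)) - (1) = -3 + exp(-1).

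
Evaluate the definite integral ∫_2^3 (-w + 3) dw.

1/2

By the power rule, an antiderivative is F(w) = -w**2/2 + 3*w.
Then F(3) - F(2) = (9/2) - (4) = 1/2.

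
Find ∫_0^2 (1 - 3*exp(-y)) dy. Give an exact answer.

-1 + 3*exp(-2)

An antiderivative is F(y) = y + 3*exp(-y).
Then F(2) - F(0) = (3*exp(-2) + 2) - (3) = -1 + 3*exp(-2).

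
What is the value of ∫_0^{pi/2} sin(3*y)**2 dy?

pi/4

Use the identity sin^2(3*y) = (1 - cos(6*y))/2.
An antiderivative is F(y) = y/2 - sin(6*y)/12.
Then F(pi/2) - F(0) = (pi/4) - (0) = pi/4.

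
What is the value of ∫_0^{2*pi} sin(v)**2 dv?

Use the identity sin^2(v) = (1 - cos(2*v))/2.
An antiderivative is F(v) = v/2 - sin(2*v)/4.
Then F(2*pi) - F(0) = (pi) - (0) = pi.

pi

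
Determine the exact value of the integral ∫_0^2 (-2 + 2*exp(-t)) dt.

-2 - 2*exp(-2)

An antiderivative is F(t) = -2*t - 2*exp(-t).
Then F(2) - F(0) = (-4 - 2*exp(-2)) - (-2) = -2 - 2*exp(-2).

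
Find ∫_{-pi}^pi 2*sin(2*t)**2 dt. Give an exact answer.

Use the identity sin^2(2*t) = (1 - cos(4*t))/2.
An antiderivative is F(t) = t - sin(4*t)/4.
Then F(pi) - F(-pi) = (pi) - (-pi) = 2*pi.

2*pi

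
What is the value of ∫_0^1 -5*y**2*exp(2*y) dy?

Integrate by parts twice (u = y^2, dv = -5*exp(2*y) dy).
An antiderivative is F(y) = (-10*y**2 + 10*y - 5)*exp(2*y)/4.
Then F(1) - F(0) = (-5*exp(2)/4) - (-5/4) = 5/4 - 5*exp(2)/4.

5/4 - 5*exp(2)/4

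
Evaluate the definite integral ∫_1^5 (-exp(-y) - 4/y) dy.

-4*log(5) - exp(-1) + exp(-5)

An antiderivative is F(y) = -4*log(y) + exp(-y).
Then F(5) - F(1) = (-4*log(5) + exp(-5)) - (exp(-1)) = -4*log(5) - exp(-1) + exp(-5).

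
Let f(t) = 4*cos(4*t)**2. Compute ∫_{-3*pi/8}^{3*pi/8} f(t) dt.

Use the identity cos^2(4*t) = (1 + cos(8*t))/2.
An antiderivative is F(t) = 2*t + sin(8*t)/4.
Then F(3*pi/8) - F(-3*pi/8) = (3*pi/4) - (-3*pi/4) = 3*pi/2.

3*pi/2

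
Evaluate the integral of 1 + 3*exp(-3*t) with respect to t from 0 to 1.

2 - exp(-3)

An antiderivative is F(t) = t - exp(-3*t).
Then F(1) - F(0) = (1 - exp(-3)) - (-1) = 2 - exp(-3).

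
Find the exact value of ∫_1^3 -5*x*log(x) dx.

Integrate by parts once (u = ln x, dv = -5*x dx).
An antiderivative is F(x) = -5*x**2*(2*log(x) - 1)/4.
Then F(3) - F(1) = (45/4 - 45*log(3)/2) - (5/4) = 10 - 45*log(3)/2.

10 - 45*log(3)/2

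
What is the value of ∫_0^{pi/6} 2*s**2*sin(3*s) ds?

Integrate by parts twice (u = s^2, dv = 2*sin(3*s) ds).
An antiderivative is F(s) = -2*s**2*cos(3*s)/3 + 4*s*sin(3*s)/9 + 4*cos(3*s)/27.
Then F(pi/6) - F(0) = (2*pi/27) - (4/27) = -4/27 + 2*pi/27.

-4/27 + 2*pi/27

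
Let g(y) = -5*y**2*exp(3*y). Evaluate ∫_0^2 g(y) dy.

Integrate by parts twice (u = y^2, dv = -5*exp(3*y) dy).
An antiderivative is F(y) = (-45*y**2 + 30*y - 10)*exp(3*y)/27.
Then F(2) - F(0) = (-130*exp(6)/27) - (-10/27) = 10/27 - 130*exp(6)/27.

10/27 - 130*exp(6)/27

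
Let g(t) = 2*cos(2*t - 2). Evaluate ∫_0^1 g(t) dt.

Let u = 2*t - 2, so du = 2 dt. When t = 0, u = -2; when t = 1, u = 0.
The integral becomes ∫ cos(u) du from -2 to 0, with antiderivative sin(u).
Back in t: F(t) = sin(2*t - 2).
Then F(1) - F(0) = (0) - (-sin(2)) = sin(2).

sin(2)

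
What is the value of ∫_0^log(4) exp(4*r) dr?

Let u = exp(r), so du = exp(r) dr. When r = 0, u = 1; when r = log(4), u = 4.
The integral becomes ∫ u**3 du from 1 to 4, with antiderivative u**4/4.
Back in r: F(r) = exp(4*r)/4.
Then F(log(4)) - F(0) = (64) - (1/4) = 255/4.

255/4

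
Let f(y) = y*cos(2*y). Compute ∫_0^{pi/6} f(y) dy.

-1/8 + sqrt(3)*pi/24

Integrate by parts once (u = y, dv = cos(2*y) dy).
An antiderivative is F(y) = y*sin(2*y)/2 + cos(2*y)/4.
Then F(pi/6) - F(0) = (1/8 + sqrt(3)*pi/24) - (1/4) = -1/8 + sqrt(3)*pi/24.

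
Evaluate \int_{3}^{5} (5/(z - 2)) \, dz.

An antiderivative is F(z) = 5*log(z - 2).
Then F(5) - F(3) = (5*log(3)) - (0) = 5*log(3).

5*log(3)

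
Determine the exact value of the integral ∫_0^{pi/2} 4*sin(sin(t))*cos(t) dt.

4 - 4*cos(1)

Let u = sin(t), so du = cos(t) dt. When t = 0, u = 0; when t = pi/2, u = 1.
The integral becomes 4·∫ sin(u) du from 0 to 1, with antiderivative -4*cos(u).
Back in t: F(t) = -4*cos(sin(t)).
Then F(pi/2) - F(0) = (-4*cos(1)) - (-4) = 4 - 4*cos(1).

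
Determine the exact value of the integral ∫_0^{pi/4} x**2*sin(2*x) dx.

Integrate by parts twice (u = x^2, dv = sin(2*x) dx).
An antiderivative is F(x) = -x**2*cos(2*x)/2 + x*sin(2*x)/2 + cos(2*x)/4.
Then F(pi/4) - F(0) = (pi/8) - (1/4) = -1/4 + pi/8.

-1/4 + pi/8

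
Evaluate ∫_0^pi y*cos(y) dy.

Integrate by parts once (u = y, dv = cos(y) dy).
An antiderivative is F(y) = y*sin(y) + cos(y).
Then F(pi) - F(0) = (-1) - (1) = -2.

-2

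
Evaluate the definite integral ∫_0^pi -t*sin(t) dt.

-pi

Integrate by parts once (u = t, dv = -sin(t) dt).
An antiderivative is F(t) = t*cos(t) - sin(t).
Then F(pi) - F(0) = (-pi) - (0) = -pi.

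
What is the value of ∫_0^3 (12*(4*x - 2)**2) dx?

1008

Let u = 4*x - 2, so du = 4 dx. When x = 0, u = -2; when x = 3, u = 10.
The integral becomes 3·∫ u**2 du from -2 to 10, with antiderivative u**3.
Back in x: F(x) = (4*x - 2)**3.
Then F(3) - F(0) = (1000) - (-8) = 1008.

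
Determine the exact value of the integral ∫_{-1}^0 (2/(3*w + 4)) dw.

4*log(2)/3

An antiderivative is F(w) = 2*log(3*w + 4)/3.
Then F(0) - F(-1) = (4*log(2)/3) - (0) = 4*log(2)/3.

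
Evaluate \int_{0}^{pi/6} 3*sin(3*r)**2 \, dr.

Use the identity sin^2(3*r) = (1 - cos(6*r))/2.
An antiderivative is F(r) = 3*r/2 - sin(6*r)/4.
Then F(pi/6) - F(0) = (pi/4) - (0) = pi/4.

pi/4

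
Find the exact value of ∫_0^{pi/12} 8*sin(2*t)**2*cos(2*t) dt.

Let u = sin(2*t), so du = 2*cos(2*t) dt. When t = 0, u = 0; when t = pi/12, u = 1/2.
The integral becomes 4·∫ u**2 du from 0 to 1/2, with antiderivative 4*u**3/3.
Back in t: F(t) = 4*sin(2*t)**3/3.
Then F(pi/12) - F(0) = (1/6) - (0) = 1/6.

1/6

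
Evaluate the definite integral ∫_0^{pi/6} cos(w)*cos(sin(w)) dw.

sin(1/2)

Let u = sin(w), so du = cos(w) dw. When w = 0, u = 0; when w = pi/6, u = 1/2.
The integral becomes ∫ cos(u) du from 0 to 1/2, with antiderivative sin(u).
Back in w: F(w) = sin(sin(w)).
Then F(pi/6) - F(0) = (sin(1/2)) - (0) = sin(1/2).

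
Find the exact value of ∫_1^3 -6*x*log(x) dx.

12 - 27*log(3)

Integrate by parts once (u = ln x, dv = -6*x dx).
An antiderivative is F(x) = -3*x**2*(2*log(x) - 1)/2.
Then F(3) - F(1) = (27/2 - 27*log(3)) - (3/2) = 12 - 27*log(3).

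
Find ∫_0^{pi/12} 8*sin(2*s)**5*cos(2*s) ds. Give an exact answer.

Let u = sin(2*s), so du = 2*cos(2*s) ds. When s = 0, u = 0; when s = pi/12, u = 1/2.
The integral becomes 4·∫ u**5 du from 0 to 1/2, with antiderivative 2*u**6/3.
Back in s: F(s) = 2*sin(2*s)**6/3.
Then F(pi/12) - F(0) = (1/96) - (0) = 1/96.

1/96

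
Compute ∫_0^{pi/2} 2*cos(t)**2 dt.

Use the identity cos^2(t) = (1 + cos(2*t))/2.
An antiderivative is F(t) = t + sin(2*t)/2.
Then F(pi/2) - F(0) = (pi/2) - (0) = pi/2.

pi/2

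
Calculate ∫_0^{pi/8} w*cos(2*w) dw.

-1/4 + sqrt(2)*pi/32 + sqrt(2)/8

Integrate by parts once (u = w, dv = cos(2*w) dw).
An antiderivative is F(w) = w*sin(2*w)/2 + cos(2*w)/4.
Then F(pi/8) - F(0) = (sqrt(2)*(pi + 4)/32) - (1/4) = -1/4 + sqrt(2)*pi/32 + sqrt(2)/8.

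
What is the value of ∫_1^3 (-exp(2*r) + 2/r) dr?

An antiderivative is F(r) = -exp(2*r)/2 + 2*log(r).
Then F(3) - F(1) = (-exp(6)/2 + log(9)) - (-exp(2)/2) = -exp(6)/2 + log(9) + exp(2)/2.

-exp(6)/2 + log(9) + exp(2)/2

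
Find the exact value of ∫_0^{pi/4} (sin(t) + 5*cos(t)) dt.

An antiderivative is F(t) = 5*sin(t) - cos(t).
Then F(pi/4) - F(0) = (2*sqrt(2)) - (-1) = 1 + 2*sqrt(2).

1 + 2*sqrt(2)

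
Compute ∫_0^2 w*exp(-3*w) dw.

Integrate by parts once (u = w, dv = exp(-3*w) dw).
An antiderivative is F(w) = (-3*w - 1)*exp(-3*w)/9.
Then F(2) - F(0) = (-7*exp(-6)/9) - (-1/9) = (-7 + exp(6))*exp(-6)/9.

(-7 + exp(6))*exp(-6)/9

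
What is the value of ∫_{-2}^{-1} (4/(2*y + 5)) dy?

log(9)

An antiderivative is F(y) = 2*log(2*y + 5).
Then F(-1) - F(-2) = (log(9)) - (0) = log(9).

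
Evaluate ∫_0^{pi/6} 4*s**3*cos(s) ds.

Integrate by parts 3 times (u = s^3, dv = 4*cos(s) ds).
An antiderivative is F(s) = 4*s**3*sin(s) + 12*s**2*cos(s) - 24*s*sin(s) - 24*cos(s).
Then F(pi/6) - F(0) = (-12*sqrt(3) - 2*pi + pi**3/108 + sqrt(3)*pi**2/6) - (-24) = -12*sqrt(3) - 2*pi + pi**3/108 + sqrt(3)*pi**2/6 + 24.

-12*sqrt(3) - 2*pi + pi**3/108 + sqrt(3)*pi**2/6 + 24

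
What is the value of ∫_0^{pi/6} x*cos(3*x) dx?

-1/9 + pi/18

Integrate by parts once (u = x, dv = cos(3*x) dx).
An antiderivative is F(x) = x*sin(3*x)/3 + cos(3*x)/9.
Then F(pi/6) - F(0) = (pi/18) - (1/9) = -1/9 + pi/18.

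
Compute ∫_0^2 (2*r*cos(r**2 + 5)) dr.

sin(9) - sin(5)

Let u = r**2 + 5, so du = 2*r dr. When r = 0, u = 5; when r = 2, u = 9.
The integral becomes ∫ cos(u) du from 5 to 9, with antiderivative sin(u).
Back in r: F(r) = sin(r**2 + 5).
Then F(2) - F(0) = (sin(9)) - (sin(5)) = sin(9) - sin(5).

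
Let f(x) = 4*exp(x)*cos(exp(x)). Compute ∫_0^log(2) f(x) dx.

-4*sin(1) + 4*sin(2)

Let u = exp(x), so du = exp(x) dx. When x = 0, u = 1; when x = log(2), u = 2.
The integral becomes 4·∫ cos(u) du from 1 to 2, with antiderivative 4*sin(u).
Back in x: F(x) = 4*sin(exp(x)).
Then F(log(2)) - F(0) = (4*sin(2)) - (4*sin(1)) = -4*sin(1) + 4*sin(2).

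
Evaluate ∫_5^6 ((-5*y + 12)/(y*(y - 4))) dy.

Factor the denominator: y**2 - 4*y = y(y - 4).
Partial fractions: (-5*y + 12)/(y*(y - 4)) = -3/y - 2/(y - 4).
An antiderivative is F(y) = -3*log(y) - 2*log(y - 4).
Then F(6) - F(5) = (-5*log(2) - 3*log(3)) - (-3*log(5)) = -5*log(2) - 3*log(3) + 3*log(5).

-5*log(2) - 3*log(3) + 3*log(5)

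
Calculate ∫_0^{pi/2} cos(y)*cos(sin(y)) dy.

sin(1)

Let u = sin(y), so du = cos(y) dy. When y = 0, u = 0; when y = pi/2, u = 1.
The integral becomes ∫ cos(u) du from 0 to 1, with antiderivative sin(u).
Back in y: F(y) = sin(sin(y)).
Then F(pi/2) - F(0) = (sin(1)) - (0) = sin(1).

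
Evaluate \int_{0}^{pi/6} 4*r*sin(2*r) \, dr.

-pi/6 + sqrt(3)/2

Integrate by parts once (u = r, dv = 4*sin(2*r) dr).
An antiderivative is F(r) = -2*r*cos(2*r) + sin(2*r).
Then F(pi/6) - F(0) = (-pi/6 + sqrt(3)/2) - (0) = -pi/6 + sqrt(3)/2.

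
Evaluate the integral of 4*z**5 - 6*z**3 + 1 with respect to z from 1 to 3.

By the power rule, an antiderivative is F(z) = 2*z**6/3 - 3*z**4/2 + z.
Then F(3) - F(1) = (735/2) - (1/6) = 1102/3.

1102/3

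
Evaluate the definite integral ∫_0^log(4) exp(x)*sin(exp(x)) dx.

Let u = exp(x), so du = exp(x) dx. When x = 0, u = 1; when x = log(4), u = 4.
The integral becomes ∫ sin(u) du from 1 to 4, with antiderivative -cos(u).
Back in x: F(x) = -cos(exp(x)).
Then F(log(4)) - F(0) = (-cos(4)) - (-cos(1)) = cos(1) - cos(4).

cos(1) - cos(4)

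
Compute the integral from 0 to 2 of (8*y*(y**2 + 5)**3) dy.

Let u = y**2 + 5, so du = 2*y dy. When y = 0, u = 5; when y = 2, u = 9.
The integral becomes 4·∫ u**3 du from 5 to 9, with antiderivative u**4.
Back in y: F(y) = (y**2 + 5)**4.
Then F(2) - F(0) = (6561) - (625) = 5936.

5936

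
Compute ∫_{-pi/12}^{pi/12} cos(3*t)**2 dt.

Use the identity cos^2(3*t) = (1 + cos(6*t))/2.
An antiderivative is F(t) = t/2 + sin(6*t)/12.
Then F(pi/12) - F(-pi/12) = (1/12 + pi/24) - (-pi/24 - 1/12) = 1/6 + pi/12.

1/6 + pi/12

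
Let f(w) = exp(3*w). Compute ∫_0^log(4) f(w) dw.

Let u = exp(w), so du = exp(w) dw. When w = 0, u = 1; when w = log(4), u = 4.
The integral becomes ∫ u**2 du from 1 to 4, with antiderivative u**3/3.
Back in w: F(w) = exp(3*w)/3.
Then F(log(4)) - F(0) = (64/3) - (1/3) = 21.

21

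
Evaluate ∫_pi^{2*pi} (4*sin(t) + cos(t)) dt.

-8

An antiderivative is F(t) = sin(t) - 4*cos(t).
Then F(2*pi) - F(pi) = (-4) - (4) = -8.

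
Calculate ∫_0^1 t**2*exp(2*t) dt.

-1/4 + exp(2)/4

Integrate by parts twice (u = t^2, dv = exp(2*t) dt).
An antiderivative is F(t) = (2*t**2 - 2*t + 1)*exp(2*t)/4.
Then F(1) - F(0) = (exp(2)/4) - (1/4) = -1/4 + exp(2)/4.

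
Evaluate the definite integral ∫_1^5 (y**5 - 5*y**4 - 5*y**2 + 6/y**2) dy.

-10828/15

By the power rule, an antiderivative is F(y) = y**6/6 - y**5 - 5*y**3/3 - 6/y.
Then F(5) - F(1) = (-21911/30) - (-17/2) = -10828/15.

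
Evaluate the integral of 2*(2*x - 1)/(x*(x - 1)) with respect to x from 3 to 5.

log(100/9)

Factor the denominator: x**2 - x = x(x - 1).
Partial fractions: 2*(2*x - 1)/(x*(x - 1)) = 2/x + 2/(x - 1).
An antiderivative is F(x) = 2*log(x) + 2*log(x - 1).
Then F(5) - F(3) = (4*log(2) + 2*log(5)) - (log(36)) = log(100/9).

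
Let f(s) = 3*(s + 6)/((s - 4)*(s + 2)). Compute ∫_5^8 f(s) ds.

-2*log(5) + 2*log(7) + 8*log(2)

Factor the denominator: s**2 - 2*s - 8 = (s + 2)(s - 4).
Partial fractions: 3*(s + 6)/((s - 4)*(s + 2)) = -2/(s + 2) + 5/(s - 4).
An antiderivative is F(s) = 5*log(s - 4) - 2*log(s + 2).
Then F(8) - F(5) = (-2*log(5) + 8*log(2)) - (-log(49)) = -2*log(5) + 2*log(7) + 8*log(2).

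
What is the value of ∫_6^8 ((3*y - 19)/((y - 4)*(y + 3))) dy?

-8*log(3) - log(2) + 4*log(11)

Factor the denominator: y**2 - y - 12 = (y + 3)(y - 4).
Partial fractions: (3*y - 19)/((y - 4)*(y + 3)) = 4/(y + 3) - 1/(y - 4).
An antiderivative is F(y) = -log(y - 4) + 4*log(y + 3).
Then F(8) - F(6) = (-2*log(2) + 4*log(11)) - (-log(2) + 8*log(3)) = -8*log(3) - log(2) + 4*log(11).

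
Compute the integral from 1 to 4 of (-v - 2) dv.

-27/2

By the power rule, an antiderivative is F(v) = -v**2/2 - 2*v.
Then F(4) - F(1) = (-16) - (-5/2) = -27/2.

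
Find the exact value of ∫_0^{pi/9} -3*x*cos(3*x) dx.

-sqrt(3)*pi/18 + 1/6

Integrate by parts once (u = x, dv = -3*cos(3*x) dx).
An antiderivative is F(x) = -x*sin(3*x) - cos(3*x)/3.
Then F(pi/9) - F(0) = (-sqrt(3)*pi/18 - 1/6) - (-1/3) = -sqrt(3)*pi/18 + 1/6.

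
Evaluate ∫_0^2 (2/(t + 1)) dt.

An antiderivative is F(t) = 2*log(t + 1).
Then F(2) - F(0) = (log(9)) - (0) = log(9).

log(9)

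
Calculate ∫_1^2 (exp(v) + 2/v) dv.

-exp(1) + log(4) + exp(2)

An antiderivative is F(v) = exp(v) + 2*log(v).
Then F(2) - F(1) = (log(4) + exp(2)) - (exp(1)) = -exp(1) + log(4) + exp(2).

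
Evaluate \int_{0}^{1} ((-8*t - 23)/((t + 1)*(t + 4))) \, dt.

Factor the denominator: t**2 + 5*t + 4 = (t + 4)(t + 1).
Partial fractions: (-8*t - 23)/((t + 1)*(t + 4)) = -3/(t + 4) - 5/(t + 1).
An antiderivative is F(t) = -5*log(t + 1) - 3*log(t + 4).
Then F(1) - F(0) = (-3*log(5) - 5*log(2)) - (-log(64)) = -3*log(5) + log(2).

-3*log(5) + log(2)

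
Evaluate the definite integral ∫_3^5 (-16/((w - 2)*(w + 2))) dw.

-4*log(5) - 4*log(3) + 4*log(7)

Factor the denominator: w**2 - 4 = (w + 2)(w - 2).
Partial fractions: -16/((w - 2)*(w + 2)) = 4/(w + 2) - 4/(w - 2).
An antiderivative is F(w) = -4*log(w - 2) + 4*log(w + 2).
Then F(5) - F(3) = (-4*log(3) + 4*log(7)) - (4*log(5)) = -4*log(5) - 4*log(3) + 4*log(7).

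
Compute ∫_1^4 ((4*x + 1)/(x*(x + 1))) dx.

-log(2) + 3*log(5)

Factor the denominator: x**2 + x = (x + 1)x.
Partial fractions: (4*x + 1)/(x*(x + 1)) = 3/(x + 1) + 1/x.
An antiderivative is F(x) = log(x) + 3*log(x + 1).
Then F(4) - F(1) = (2*log(2) + 3*log(5)) - (log(8)) = -log(2) + 3*log(5).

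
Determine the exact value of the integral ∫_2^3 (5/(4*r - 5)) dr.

-5*log(3)/4 + 5*log(7)/4

An antiderivative is F(r) = 5*log(4*r - 5)/4.
Then F(3) - F(2) = (5*log(7)/4) - (5*log(3)/4) = -5*log(3)/4 + 5*log(7)/4.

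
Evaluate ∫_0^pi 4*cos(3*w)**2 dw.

Use the identity cos^2(3*w) = (1 + cos(6*w))/2.
An antiderivative is F(w) = 2*w + sin(6*w)/3.
Then F(pi) - F(0) = (2*pi) - (0) = 2*pi.

2*pi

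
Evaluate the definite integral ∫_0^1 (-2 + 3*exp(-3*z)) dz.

-1 - exp(-3)

An antiderivative is F(z) = -2*z - exp(-3*z).
Then F(1) - F(0) = (-2 - exp(-3)) - (-1) = -1 - exp(-3).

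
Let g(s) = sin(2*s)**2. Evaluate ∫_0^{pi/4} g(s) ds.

Use the identity sin^2(2*s) = (1 - cos(4*s))/2.
An antiderivative is F(s) = s/2 - sin(4*s)/8.
Then F(pi/4) - F(0) = (pi/8) - (0) = pi/8.

pi/8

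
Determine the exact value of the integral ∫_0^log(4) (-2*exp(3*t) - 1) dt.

-42 - log(4)

An antiderivative is F(t) = -2*exp(3*t)/3 - t.
Then F(log(4)) - F(0) = (-128/3 - log(4)) - (-2/3) = -42 - log(4).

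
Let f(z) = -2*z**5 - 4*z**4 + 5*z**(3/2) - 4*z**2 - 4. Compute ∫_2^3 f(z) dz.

-2099/5 - 8*sqrt(2) + 18*sqrt(3)

By the power rule, an antiderivative is F(z) = -z**6/3 + 2*z**(5/2) - 4*z**5/5 - 4*z**3/3 - 4*z.
Then F(3) - F(2) = (-2427/5 + 18*sqrt(3)) - (-328/5 + 8*sqrt(2)) = -2099/5 - 8*sqrt(2) + 18*sqrt(3).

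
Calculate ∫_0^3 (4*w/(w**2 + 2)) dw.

Let u = w**2 + 2, so du = 2*w dw. When w = 0, u = 2; when w = 3, u = 11.
The integral becomes 2·∫ 1/u du from 2 to 11, with antiderivative 2*log(u).
Back in w: F(w) = 2*log(w**2 + 2).
Then F(3) - F(0) = (2*log(11)) - (log(4)) = -2*log(2) + 2*log(11).

-2*log(2) + 2*log(11)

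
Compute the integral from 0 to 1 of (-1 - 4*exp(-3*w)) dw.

-7/3 + 4*exp(-3)/3

An antiderivative is F(w) = -w + 4*exp(-3*w)/3.
Then F(1) - F(0) = (-1 + 4*exp(-3)/3) - (4/3) = -7/3 + 4*exp(-3)/3.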